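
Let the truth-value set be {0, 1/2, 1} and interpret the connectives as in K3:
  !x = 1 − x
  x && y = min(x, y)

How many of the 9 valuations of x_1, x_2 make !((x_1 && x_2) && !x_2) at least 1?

7

x_1 = 0, x_2 = 0 ↦ 1  ≥
x_1 = 0, x_2 = 1/2 ↦ 1  ≥
x_1 = 0, x_2 = 1 ↦ 1  ≥
x_1 = 1/2, x_2 = 0 ↦ 1  ≥
x_1 = 1/2, x_2 = 1/2 ↦ 1/2  <
x_1 = 1/2, x_2 = 1 ↦ 1  ≥
x_1 = 1, x_2 = 0 ↦ 1  ≥
x_1 = 1, x_2 = 1/2 ↦ 1/2  <
x_1 = 1, x_2 = 1 ↦ 1  ≥
So 7 of the 9 assignments meet the threshold.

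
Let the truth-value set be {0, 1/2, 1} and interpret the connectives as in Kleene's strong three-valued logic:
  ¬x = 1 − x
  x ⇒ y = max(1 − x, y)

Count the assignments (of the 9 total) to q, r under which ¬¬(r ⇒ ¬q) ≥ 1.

5

q = 0, r = 0 ↦ 1  ≥
q = 0, r = 1/2 ↦ 1  ≥
q = 0, r = 1 ↦ 1  ≥
q = 1/2, r = 0 ↦ 1  ≥
q = 1/2, r = 1/2 ↦ 1/2  <
q = 1/2, r = 1 ↦ 1/2  <
q = 1, r = 0 ↦ 1  ≥
q = 1, r = 1/2 ↦ 1/2  <
q = 1, r = 1 ↦ 0  <
So 5 of the 9 assignments meet the threshold.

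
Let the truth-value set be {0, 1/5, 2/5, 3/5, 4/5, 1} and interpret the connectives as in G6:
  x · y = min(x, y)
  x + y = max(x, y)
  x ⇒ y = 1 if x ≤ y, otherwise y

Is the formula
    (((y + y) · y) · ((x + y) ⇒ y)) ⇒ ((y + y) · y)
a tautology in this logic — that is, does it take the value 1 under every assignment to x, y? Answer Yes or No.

Yes

At x = 4/5, y = 2/5, for instance:
y + y = 2/5 + 2/5 = 2/5
(y + y) · y = 2/5 · 2/5 = 2/5
x + y = 4/5 + 2/5 = 4/5
(x + y) ⇒ y = 4/5 ⇒ 2/5 = 2/5
((y + y) · y) · ((x + y) ⇒ y) = 2/5 · 2/5 = 2/5
(((y + y) · y) · ((x + y) ⇒ y)) ⇒ ((y + y) · y) = 2/5 ⇒ 2/5 = 1
and checking the remaining 35 assignments likewise gives ≥ 1 in every case.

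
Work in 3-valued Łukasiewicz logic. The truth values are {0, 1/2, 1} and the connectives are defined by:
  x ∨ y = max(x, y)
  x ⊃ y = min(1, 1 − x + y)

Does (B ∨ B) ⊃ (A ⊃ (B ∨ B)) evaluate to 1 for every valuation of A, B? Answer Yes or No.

Yes

A = 0, B = 0 ↦ 1
A = 0, B = 1/2 ↦ 1
A = 0, B = 1 ↦ 1
A = 1/2, B = 0 ↦ 1
A = 1/2, B = 1/2 ↦ 1
A = 1/2, B = 1 ↦ 1
A = 1, B = 0 ↦ 1
A = 1, B = 1/2 ↦ 1
A = 1, B = 1 ↦ 1
Every assignment gives a value ≥ 1.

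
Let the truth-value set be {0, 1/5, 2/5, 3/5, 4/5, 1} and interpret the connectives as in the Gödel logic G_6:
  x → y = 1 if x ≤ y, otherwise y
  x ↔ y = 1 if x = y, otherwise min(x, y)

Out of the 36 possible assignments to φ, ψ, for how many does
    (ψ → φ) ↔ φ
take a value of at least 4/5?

value 1: 21 assignments (counts)
value 4/5: 5 assignments (counts)
value 3/5: 4 assignments
value 2/5: 3 assignments
value 1/5: 2 assignments
value 0: 1 assignment
So 26 of the 36 assignments meet the threshold.

26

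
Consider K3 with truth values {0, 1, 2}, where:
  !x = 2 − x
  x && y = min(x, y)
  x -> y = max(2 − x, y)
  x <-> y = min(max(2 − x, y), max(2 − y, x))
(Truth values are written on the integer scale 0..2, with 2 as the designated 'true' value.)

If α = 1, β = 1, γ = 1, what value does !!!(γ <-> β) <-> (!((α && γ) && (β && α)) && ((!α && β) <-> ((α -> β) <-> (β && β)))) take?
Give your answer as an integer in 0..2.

γ <-> β = 1 <-> 1 = 1
!(γ <-> β) = !1 = 1
!!(γ <-> β) = !1 = 1
!!!(γ <-> β) = !1 = 1
α && γ = 1 && 1 = 1
β && α = 1 && 1 = 1
(α && γ) && (β && α) = 1 && 1 = 1
!((α && γ) && (β && α)) = !1 = 1
!α = !1 = 1
!α && β = 1 && 1 = 1
α -> β = 1 -> 1 = 1
β && β = 1 && 1 = 1
(α -> β) <-> (β && β) = 1 <-> 1 = 1
(!α && β) <-> ((α -> β) <-> (β && β)) = 1 <-> 1 = 1
!((α && γ) && (β && α)) && ((!α && β) <-> ((α -> β) <-> (β && β))) = 1 && 1 = 1
!!!(γ <-> β) <-> (!((α && γ) && (β && α)) && ((!α && β) <-> ((α -> β) <-> (β && β)))) = 1 <-> 1 = 1

1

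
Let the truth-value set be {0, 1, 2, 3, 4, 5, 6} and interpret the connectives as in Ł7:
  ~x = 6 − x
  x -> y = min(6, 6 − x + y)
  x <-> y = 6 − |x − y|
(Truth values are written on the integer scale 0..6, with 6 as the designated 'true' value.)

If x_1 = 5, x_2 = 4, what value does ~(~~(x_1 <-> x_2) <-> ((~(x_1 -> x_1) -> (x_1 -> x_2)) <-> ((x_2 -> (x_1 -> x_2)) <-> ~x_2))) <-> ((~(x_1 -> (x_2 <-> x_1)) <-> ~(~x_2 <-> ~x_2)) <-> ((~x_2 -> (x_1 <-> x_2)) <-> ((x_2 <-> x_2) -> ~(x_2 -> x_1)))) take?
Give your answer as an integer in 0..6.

3

x_1 <-> x_2 = 5 <-> 4 = 5
~(x_1 <-> x_2) = ~5 = 1
~~(x_1 <-> x_2) = ~1 = 5
x_1 -> x_1 = 5 -> 5 = 6
~(x_1 -> x_1) = ~6 = 0
x_1 -> x_2 = 5 -> 4 = 5
~(x_1 -> x_1) -> (x_1 -> x_2) = 0 -> 5 = 6
x_1 -> x_2 = 5 -> 4 = 5
x_2 -> (x_1 -> x_2) = 4 -> 5 = 6
~x_2 = ~4 = 2
(x_2 -> (x_1 -> x_2)) <-> ~x_2 = 6 <-> 2 = 2
(~(x_1 -> x_1) -> (x_1 -> x_2)) <-> ((x_2 -> (x_1 -> x_2)) <-> ~x_2) = 6 <-> 2 = 2
~~(x_1 <-> x_2) <-> ((~(x_1 -> x_1) -> (x_1 -> x_2)) <-> ((x_2 -> (x_1 -> x_2)) <-> ~x_2)) = 5 <-> 2 = 3
~(~~(x_1 <-> x_2) <-> ((~(x_1 -> x_1) -> (x_1 -> x_2)) <-> ((x_2 -> (x_1 -> x_2)) <-> ~x_2))) = ~3 = 3
x_2 <-> x_1 = 4 <-> 5 = 5
x_1 -> (x_2 <-> x_1) = 5 -> 5 = 6
~(x_1 -> (x_2 <-> x_1)) = ~6 = 0
~x_2 = ~4 = 2
~x_2 = ~4 = 2
~x_2 <-> ~x_2 = 2 <-> 2 = 6
~(~x_2 <-> ~x_2) = ~6 = 0
~(x_1 -> (x_2 <-> x_1)) <-> ~(~x_2 <-> ~x_2) = 0 <-> 0 = 6
~x_2 = ~4 = 2
x_1 <-> x_2 = 5 <-> 4 = 5
~x_2 -> (x_1 <-> x_2) = 2 -> 5 = 6
x_2 <-> x_2 = 4 <-> 4 = 6
x_2 -> x_1 = 4 -> 5 = 6
~(x_2 -> x_1) = ~6 = 0
(x_2 <-> x_2) -> ~(x_2 -> x_1) = 6 -> 0 = 0
(~x_2 -> (x_1 <-> x_2)) <-> ((x_2 <-> x_2) -> ~(x_2 -> x_1)) = 6 <-> 0 = 0
(~(x_1 -> (x_2 <-> x_1)) <-> ~(~x_2 <-> ~x_2)) <-> ((~x_2 -> (x_1 <-> x_2)) <-> ((x_2 <-> x_2) -> ~(x_2 -> x_1))) = 6 <-> 0 = 0
~(~~(x_1 <-> x_2) <-> ((~(x_1 -> x_1) -> (x_1 -> x_2)) <-> ((x_2 -> (x_1 -> x_2)) <-> ~x_2))) <-> ((~(x_1 -> (x_2 <-> x_1)) <-> ~(~x_2 <-> ~x_2)) <-> ((~x_2 -> (x_1 <-> x_2)) <-> ((x_2 <-> x_2) -> ~(x_2 -> x_1)))) = 3 <-> 0 = 3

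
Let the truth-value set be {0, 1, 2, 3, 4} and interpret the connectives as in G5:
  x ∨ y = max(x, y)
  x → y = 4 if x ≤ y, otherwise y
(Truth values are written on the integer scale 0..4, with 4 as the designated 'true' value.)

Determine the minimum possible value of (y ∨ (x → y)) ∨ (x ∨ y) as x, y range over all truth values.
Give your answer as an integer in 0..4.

1

Take x = 1, y = 0:
x → y = 1 → 0 = 0
y ∨ (x → y) = 0 ∨ 0 = 0
x ∨ y = 1 ∨ 0 = 1
(y ∨ (x → y)) ∨ (x ∨ y) = 0 ∨ 1 = 1
No assignment yields a value below 1, so this is the minimum.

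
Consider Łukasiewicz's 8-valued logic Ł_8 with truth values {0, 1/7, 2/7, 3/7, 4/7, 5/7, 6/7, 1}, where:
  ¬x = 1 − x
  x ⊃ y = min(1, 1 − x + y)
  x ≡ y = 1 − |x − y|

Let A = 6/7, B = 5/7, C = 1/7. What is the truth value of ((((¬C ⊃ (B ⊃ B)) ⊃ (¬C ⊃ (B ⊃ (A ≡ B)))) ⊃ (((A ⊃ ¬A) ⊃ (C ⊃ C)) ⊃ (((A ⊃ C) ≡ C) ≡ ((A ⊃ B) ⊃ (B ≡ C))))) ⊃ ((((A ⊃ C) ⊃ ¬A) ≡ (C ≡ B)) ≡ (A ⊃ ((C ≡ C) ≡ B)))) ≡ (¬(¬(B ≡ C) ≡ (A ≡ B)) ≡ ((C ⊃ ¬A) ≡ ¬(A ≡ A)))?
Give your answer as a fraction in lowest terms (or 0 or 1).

¬C = ¬1/7 = 6/7
B ⊃ B = 5/7 ⊃ 5/7 = 1
¬C ⊃ (B ⊃ B) = 6/7 ⊃ 1 = 1
¬C = ¬1/7 = 6/7
A ≡ B = 6/7 ≡ 5/7 = 6/7
B ⊃ (A ≡ B) = 5/7 ⊃ 6/7 = 1
¬C ⊃ (B ⊃ (A ≡ B)) = 6/7 ⊃ 1 = 1
(¬C ⊃ (B ⊃ B)) ⊃ (¬C ⊃ (B ⊃ (A ≡ B))) = 1 ⊃ 1 = 1
¬A = ¬6/7 = 1/7
A ⊃ ¬A = 6/7 ⊃ 1/7 = 2/7
C ⊃ C = 1/7 ⊃ 1/7 = 1
(A ⊃ ¬A) ⊃ (C ⊃ C) = 2/7 ⊃ 1 = 1
A ⊃ C = 6/7 ⊃ 1/7 = 2/7
(A ⊃ C) ≡ C = 2/7 ≡ 1/7 = 6/7
A ⊃ B = 6/7 ⊃ 5/7 = 6/7
B ≡ C = 5/7 ≡ 1/7 = 3/7
(A ⊃ B) ⊃ (B ≡ C) = 6/7 ⊃ 3/7 = 4/7
((A ⊃ C) ≡ C) ≡ ((A ⊃ B) ⊃ (B ≡ C)) = 6/7 ≡ 4/7 = 5/7
((A ⊃ ¬A) ⊃ (C ⊃ C)) ⊃ (((A ⊃ C) ≡ C) ≡ ((A ⊃ B) ⊃ (B ≡ C))) = 1 ⊃ 5/7 = 5/7
((¬C ⊃ (B ⊃ B)) ⊃ (¬C ⊃ (B ⊃ (A ≡ B)))) ⊃ (((A ⊃ ¬A) ⊃ (C ⊃ C)) ⊃ (((A ⊃ C) ≡ C) ≡ ((A ⊃ B) ⊃ (B ≡ C)))) = 1 ⊃ 5/7 = 5/7
A ⊃ C = 6/7 ⊃ 1/7 = 2/7
¬A = ¬6/7 = 1/7
(A ⊃ C) ⊃ ¬A = 2/7 ⊃ 1/7 = 6/7
C ≡ B = 1/7 ≡ 5/7 = 3/7
((A ⊃ C) ⊃ ¬A) ≡ (C ≡ B) = 6/7 ≡ 3/7 = 4/7
C ≡ C = 1/7 ≡ 1/7 = 1
(C ≡ C) ≡ B = 1 ≡ 5/7 = 5/7
A ⊃ ((C ≡ C) ≡ B) = 6/7 ⊃ 5/7 = 6/7
(((A ⊃ C) ⊃ ¬A) ≡ (C ≡ B)) ≡ (A ⊃ ((C ≡ C) ≡ B)) = 4/7 ≡ 6/7 = 5/7
(((¬C ⊃ (B ⊃ B)) ⊃ (¬C ⊃ (B ⊃ (A ≡ B)))) ⊃ (((A ⊃ ¬A) ⊃ (C ⊃ C)) ⊃ (((A ⊃ C) ≡ C) ≡ ((A ⊃ B) ⊃ (B ≡ C))))) ⊃ ((((A ⊃ C) ⊃ ¬A) ≡ (C ≡ B)) ≡ (A ⊃ ((C ≡ C) ≡ B))) = 5/7 ⊃ 5/7 = 1
B ≡ C = 5/7 ≡ 1/7 = 3/7
¬(B ≡ C) = ¬3/7 = 4/7
A ≡ B = 6/7 ≡ 5/7 = 6/7
¬(B ≡ C) ≡ (A ≡ B) = 4/7 ≡ 6/7 = 5/7
¬(¬(B ≡ C) ≡ (A ≡ B)) = ¬5/7 = 2/7
¬A = ¬6/7 = 1/7
C ⊃ ¬A = 1/7 ⊃ 1/7 = 1
A ≡ A = 6/7 ≡ 6/7 = 1
¬(A ≡ A) = ¬1 = 0
(C ⊃ ¬A) ≡ ¬(A ≡ A) = 1 ≡ 0 = 0
¬(¬(B ≡ C) ≡ (A ≡ B)) ≡ ((C ⊃ ¬A) ≡ ¬(A ≡ A)) = 2/7 ≡ 0 = 5/7
((((¬C ⊃ (B ⊃ B)) ⊃ (¬C ⊃ (B ⊃ (A ≡ B)))) ⊃ (((A ⊃ ¬A) ⊃ (C ⊃ C)) ⊃ (((A ⊃ C) ≡ C) ≡ ((A ⊃ B) ⊃ (B ≡ C))))) ⊃ ((((A ⊃ C) ⊃ ¬A) ≡ (C ≡ B)) ≡ (A ⊃ ((C ≡ C) ≡ B)))) ≡ (¬(¬(B ≡ C) ≡ (A ≡ B)) ≡ ((C ⊃ ¬A) ≡ ¬(A ≡ A))) = 1 ≡ 5/7 = 5/7

5/7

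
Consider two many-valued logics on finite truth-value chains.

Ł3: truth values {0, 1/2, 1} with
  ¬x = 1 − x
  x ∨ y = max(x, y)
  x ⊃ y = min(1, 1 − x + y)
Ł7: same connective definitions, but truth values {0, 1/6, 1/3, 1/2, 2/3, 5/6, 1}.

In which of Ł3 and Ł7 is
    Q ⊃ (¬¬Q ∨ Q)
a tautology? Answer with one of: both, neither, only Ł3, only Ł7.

In Ł3: every assignment gives 1 — tautology.
In Ł7: every assignment gives 1 — tautology.

both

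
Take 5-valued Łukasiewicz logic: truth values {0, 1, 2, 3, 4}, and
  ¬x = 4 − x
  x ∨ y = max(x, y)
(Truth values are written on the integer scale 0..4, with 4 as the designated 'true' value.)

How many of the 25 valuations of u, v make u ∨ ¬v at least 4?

9

value 4: 9 assignments (counts)
value 3: 7 assignments
value 2: 5 assignments
value 1: 3 assignments
value 0: 1 assignment
So 9 of the 25 assignments meet the threshold.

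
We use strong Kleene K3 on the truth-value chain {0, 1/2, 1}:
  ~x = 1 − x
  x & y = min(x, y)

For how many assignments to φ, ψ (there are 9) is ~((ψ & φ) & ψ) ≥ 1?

φ = 0, ψ = 0 ↦ 1  ≥
φ = 0, ψ = 1/2 ↦ 1  ≥
φ = 0, ψ = 1 ↦ 1  ≥
φ = 1/2, ψ = 0 ↦ 1  ≥
φ = 1/2, ψ = 1/2 ↦ 1/2  <
φ = 1/2, ψ = 1 ↦ 1/2  <
φ = 1, ψ = 0 ↦ 1  ≥
φ = 1, ψ = 1/2 ↦ 1/2  <
φ = 1, ψ = 1 ↦ 0  <
So 5 of the 9 assignments meet the threshold.

5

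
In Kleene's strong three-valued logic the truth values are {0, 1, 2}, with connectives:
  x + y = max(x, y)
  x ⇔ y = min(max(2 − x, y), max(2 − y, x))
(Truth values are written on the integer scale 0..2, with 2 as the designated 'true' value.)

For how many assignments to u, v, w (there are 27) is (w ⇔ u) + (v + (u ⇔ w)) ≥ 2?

13

value 2: 13 assignments (counts)
value 1: 12 assignments
value 0: 2 assignments
So 13 of the 27 assignments meet the threshold.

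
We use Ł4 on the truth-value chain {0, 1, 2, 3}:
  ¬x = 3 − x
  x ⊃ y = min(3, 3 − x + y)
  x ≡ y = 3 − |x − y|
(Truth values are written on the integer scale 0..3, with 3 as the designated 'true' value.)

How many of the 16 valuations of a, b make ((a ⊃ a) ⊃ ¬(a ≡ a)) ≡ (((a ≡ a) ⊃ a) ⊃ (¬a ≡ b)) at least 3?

a = 0, b = 0 ↦ 0  <
a = 0, b = 1 ↦ 0  <
a = 0, b = 2 ↦ 0  <
a = 0, b = 3 ↦ 0  <
a = 1, b = 0 ↦ 0  <
a = 1, b = 1 ↦ 0  <
a = 1, b = 2 ↦ 0  <
a = 1, b = 3 ↦ 0  <
a = 2, b = 0 ↦ 0  <
a = 2, b = 1 ↦ 0  <
a = 2, b = 2 ↦ 0  <
a = 2, b = 3 ↦ 1  <
a = 3, b = 0 ↦ 0  <
a = 3, b = 1 ↦ 1  <
a = 3, b = 2 ↦ 2  <
a = 3, b = 3 ↦ 3  ≥
So 1 of the 16 assignments meets the threshold.

1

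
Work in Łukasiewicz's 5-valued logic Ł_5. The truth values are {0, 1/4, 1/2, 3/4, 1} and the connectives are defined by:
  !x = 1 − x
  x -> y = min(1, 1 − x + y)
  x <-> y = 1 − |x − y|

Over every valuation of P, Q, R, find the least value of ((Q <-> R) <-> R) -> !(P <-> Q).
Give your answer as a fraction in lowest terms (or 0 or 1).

0

Take P = 0, Q = 0, R = 1/2:
Q <-> R = 0 <-> 1/2 = 1/2
(Q <-> R) <-> R = 1/2 <-> 1/2 = 1
P <-> Q = 0 <-> 0 = 1
!(P <-> Q) = !1 = 0
((Q <-> R) <-> R) -> !(P <-> Q) = 1 -> 0 = 0
No assignment yields a value below 0, so this is the minimum.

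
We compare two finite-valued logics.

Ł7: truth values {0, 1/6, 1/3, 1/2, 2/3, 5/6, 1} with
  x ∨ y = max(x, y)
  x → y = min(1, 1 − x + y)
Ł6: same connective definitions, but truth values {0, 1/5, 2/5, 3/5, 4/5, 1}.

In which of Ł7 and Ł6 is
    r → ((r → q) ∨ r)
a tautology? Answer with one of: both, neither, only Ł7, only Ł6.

In Ł7: every assignment gives 1 — tautology.
In Ł6: every assignment gives 1 — tautology.

both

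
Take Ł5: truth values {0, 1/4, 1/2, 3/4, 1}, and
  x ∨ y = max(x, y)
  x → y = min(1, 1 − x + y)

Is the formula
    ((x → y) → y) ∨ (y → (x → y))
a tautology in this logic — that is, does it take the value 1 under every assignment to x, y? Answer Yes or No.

Yes

At x = 1/4, y = 1/2, for instance:
x → y = 1/4 → 1/2 = 1
(x → y) → y = 1 → 1/2 = 1/2
y → (x → y) = 1/2 → 1 = 1
((x → y) → y) ∨ (y → (x → y)) = 1/2 ∨ 1 = 1
and checking the remaining 24 assignments likewise gives ≥ 1 in every case.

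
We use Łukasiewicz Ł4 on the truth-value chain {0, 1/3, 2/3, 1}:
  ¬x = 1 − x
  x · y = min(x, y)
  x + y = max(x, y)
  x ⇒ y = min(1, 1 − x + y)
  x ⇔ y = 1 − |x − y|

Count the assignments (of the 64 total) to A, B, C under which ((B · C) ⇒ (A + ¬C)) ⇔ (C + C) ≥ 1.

14

value 1: 14 assignments (counts)
value 2/3: 15 assignments
value 1/3: 18 assignments
value 0: 17 assignments
So 14 of the 64 assignments meet the threshold.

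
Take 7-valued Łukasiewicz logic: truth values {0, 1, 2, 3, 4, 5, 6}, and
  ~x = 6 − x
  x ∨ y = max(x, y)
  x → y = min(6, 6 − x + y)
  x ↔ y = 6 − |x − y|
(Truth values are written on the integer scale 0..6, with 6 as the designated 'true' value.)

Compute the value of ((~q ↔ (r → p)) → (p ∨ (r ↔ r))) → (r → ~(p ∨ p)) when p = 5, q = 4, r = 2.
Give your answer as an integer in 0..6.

5

~q = ~4 = 2
r → p = 2 → 5 = 6
~q ↔ (r → p) = 2 ↔ 6 = 2
r ↔ r = 2 ↔ 2 = 6
p ∨ (r ↔ r) = 5 ∨ 6 = 6
(~q ↔ (r → p)) → (p ∨ (r ↔ r)) = 2 → 6 = 6
p ∨ p = 5 ∨ 5 = 5
~(p ∨ p) = ~5 = 1
r → ~(p ∨ p) = 2 → 1 = 5
((~q ↔ (r → p)) → (p ∨ (r ↔ r))) → (r → ~(p ∨ p)) = 6 → 5 = 5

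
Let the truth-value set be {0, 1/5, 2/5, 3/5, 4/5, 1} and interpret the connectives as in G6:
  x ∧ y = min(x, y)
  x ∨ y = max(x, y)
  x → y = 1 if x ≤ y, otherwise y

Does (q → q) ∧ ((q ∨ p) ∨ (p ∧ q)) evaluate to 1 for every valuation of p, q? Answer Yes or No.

Counterexample: take p = 0, q = 0.
q → q = 0 → 0 = 1
q ∨ p = 0 ∨ 0 = 0
p ∧ q = 0 ∧ 0 = 0
(q ∨ p) ∨ (p ∧ q) = 0 ∨ 0 = 0
(q → q) ∧ ((q ∨ p) ∨ (p ∧ q)) = 1 ∧ 0 = 0
This gives 0 ≠ 1.

No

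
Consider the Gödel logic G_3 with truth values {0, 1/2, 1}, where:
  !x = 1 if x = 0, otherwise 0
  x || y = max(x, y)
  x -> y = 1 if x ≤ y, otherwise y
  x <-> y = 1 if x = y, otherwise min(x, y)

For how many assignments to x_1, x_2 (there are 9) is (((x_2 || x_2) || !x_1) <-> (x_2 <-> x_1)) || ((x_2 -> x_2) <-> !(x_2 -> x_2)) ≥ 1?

x_1 = 0, x_2 = 0 ↦ 1  ≥
x_1 = 0, x_2 = 1/2 ↦ 0  <
x_1 = 0, x_2 = 1 ↦ 0  <
x_1 = 1/2, x_2 = 0 ↦ 1  ≥
x_1 = 1/2, x_2 = 1/2 ↦ 1/2  <
x_1 = 1/2, x_2 = 1 ↦ 1/2  <
x_1 = 1, x_2 = 0 ↦ 1  ≥
x_1 = 1, x_2 = 1/2 ↦ 1  ≥
x_1 = 1, x_2 = 1 ↦ 1  ≥
So 5 of the 9 assignments meet the threshold.

5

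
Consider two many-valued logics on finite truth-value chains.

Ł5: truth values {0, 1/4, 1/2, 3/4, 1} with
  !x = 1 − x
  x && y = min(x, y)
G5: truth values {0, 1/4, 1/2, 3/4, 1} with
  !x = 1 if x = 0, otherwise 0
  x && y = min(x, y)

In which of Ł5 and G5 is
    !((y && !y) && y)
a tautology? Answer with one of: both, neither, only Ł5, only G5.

In Ł5: at y = 1/4 the value is 3/4 — not a tautology.
In G5: every assignment gives 1 — tautology.

only G5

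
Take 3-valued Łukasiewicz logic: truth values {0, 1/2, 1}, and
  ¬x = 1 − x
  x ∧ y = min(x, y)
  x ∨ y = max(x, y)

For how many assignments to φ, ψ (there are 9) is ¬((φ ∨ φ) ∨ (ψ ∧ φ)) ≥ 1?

3

φ = 0, ψ = 0 ↦ 1  ≥
φ = 0, ψ = 1/2 ↦ 1  ≥
φ = 0, ψ = 1 ↦ 1  ≥
φ = 1/2, ψ = 0 ↦ 1/2  <
φ = 1/2, ψ = 1/2 ↦ 1/2  <
φ = 1/2, ψ = 1 ↦ 1/2  <
φ = 1, ψ = 0 ↦ 0  <
φ = 1, ψ = 1/2 ↦ 0  <
φ = 1, ψ = 1 ↦ 0  <
So 3 of the 9 assignments meet the threshold.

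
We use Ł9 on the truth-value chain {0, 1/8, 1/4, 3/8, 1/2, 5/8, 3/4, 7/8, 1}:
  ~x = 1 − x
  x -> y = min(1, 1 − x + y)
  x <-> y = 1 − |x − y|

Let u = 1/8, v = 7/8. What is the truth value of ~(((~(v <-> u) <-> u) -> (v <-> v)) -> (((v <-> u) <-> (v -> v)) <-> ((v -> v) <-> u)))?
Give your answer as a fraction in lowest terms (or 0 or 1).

1/8

v <-> u = 7/8 <-> 1/8 = 1/4
~(v <-> u) = ~1/4 = 3/4
~(v <-> u) <-> u = 3/4 <-> 1/8 = 3/8
v <-> v = 7/8 <-> 7/8 = 1
(~(v <-> u) <-> u) -> (v <-> v) = 3/8 -> 1 = 1
v <-> u = 7/8 <-> 1/8 = 1/4
v -> v = 7/8 -> 7/8 = 1
(v <-> u) <-> (v -> v) = 1/4 <-> 1 = 1/4
v -> v = 7/8 -> 7/8 = 1
(v -> v) <-> u = 1 <-> 1/8 = 1/8
((v <-> u) <-> (v -> v)) <-> ((v -> v) <-> u) = 1/4 <-> 1/8 = 7/8
((~(v <-> u) <-> u) -> (v <-> v)) -> (((v <-> u) <-> (v -> v)) <-> ((v -> v) <-> u)) = 1 -> 7/8 = 7/8
~(((~(v <-> u) <-> u) -> (v <-> v)) -> (((v <-> u) <-> (v -> v)) <-> ((v -> v) <-> u))) = ~7/8 = 1/8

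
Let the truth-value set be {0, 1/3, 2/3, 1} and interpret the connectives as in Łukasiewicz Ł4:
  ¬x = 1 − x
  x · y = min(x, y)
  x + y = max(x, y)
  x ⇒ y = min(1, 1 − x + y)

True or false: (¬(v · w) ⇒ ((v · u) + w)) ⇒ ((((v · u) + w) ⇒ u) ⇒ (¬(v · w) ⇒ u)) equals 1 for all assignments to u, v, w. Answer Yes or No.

Yes

At u = 2/3, v = 1, w = 2/3, for instance:
v · w = 1 · 2/3 = 2/3
¬(v · w) = ¬2/3 = 1/3
v · u = 1 · 2/3 = 2/3
(v · u) + w = 2/3 + 2/3 = 2/3
¬(v · w) ⇒ ((v · u) + w) = 1/3 ⇒ 2/3 = 1
((v · u) + w) ⇒ u = 2/3 ⇒ 2/3 = 1
¬(v · w) ⇒ u = 1/3 ⇒ 2/3 = 1
(((v · u) + w) ⇒ u) ⇒ (¬(v · w) ⇒ u) = 1 ⇒ 1 = 1
(¬(v · w) ⇒ ((v · u) + w)) ⇒ ((((v · u) + w) ⇒ u) ⇒ (¬(v · w) ⇒ u)) = 1 ⇒ 1 = 1
and checking the remaining 63 assignments likewise gives ≥ 1 in every case.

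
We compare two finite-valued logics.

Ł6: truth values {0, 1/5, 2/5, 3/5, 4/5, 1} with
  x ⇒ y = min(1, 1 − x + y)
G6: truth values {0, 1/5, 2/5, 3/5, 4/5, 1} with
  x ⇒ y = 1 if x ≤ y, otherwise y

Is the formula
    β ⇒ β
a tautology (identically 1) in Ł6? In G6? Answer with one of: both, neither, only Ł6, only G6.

both

In Ł6: every assignment gives 1 — tautology.
In G6: every assignment gives 1 — tautology.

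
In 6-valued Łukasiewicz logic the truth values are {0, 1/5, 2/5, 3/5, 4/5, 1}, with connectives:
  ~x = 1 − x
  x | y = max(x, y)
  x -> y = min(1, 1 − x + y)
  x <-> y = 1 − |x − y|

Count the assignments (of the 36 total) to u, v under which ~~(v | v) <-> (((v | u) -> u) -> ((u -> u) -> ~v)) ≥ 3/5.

value 1: 3 assignments (counts)
value 4/5: 11 assignments (counts)
value 3/5: 4 assignments (counts)
value 2/5: 9 assignments
value 1/5: 2 assignments
value 0: 7 assignments
So 18 of the 36 assignments meet the threshold.

18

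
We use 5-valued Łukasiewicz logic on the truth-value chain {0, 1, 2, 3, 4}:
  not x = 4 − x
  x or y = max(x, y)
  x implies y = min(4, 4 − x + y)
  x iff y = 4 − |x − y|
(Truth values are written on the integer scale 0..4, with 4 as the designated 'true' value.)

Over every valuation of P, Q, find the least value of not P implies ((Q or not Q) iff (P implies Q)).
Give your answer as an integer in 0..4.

Take P = 0, Q = 2:
not P = not 0 = 4
not Q = not 2 = 2
Q or not Q = 2 or 2 = 2
P implies Q = 0 implies 2 = 4
(Q or not Q) iff (P implies Q) = 2 iff 4 = 2
not P implies ((Q or not Q) iff (P implies Q)) = 4 implies 2 = 2
No assignment yields a value below 2, so this is the minimum.

2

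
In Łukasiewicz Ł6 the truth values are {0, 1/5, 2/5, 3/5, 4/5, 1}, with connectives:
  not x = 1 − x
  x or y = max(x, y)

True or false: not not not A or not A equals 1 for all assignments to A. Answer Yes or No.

No

Counterexample: take A = 1/5.
not A = not 1/5 = 4/5
not not A = not 4/5 = 1/5
not not not A = not 1/5 = 4/5
not not not A or not A = 4/5 or 4/5 = 4/5
This gives 4/5 ≠ 1.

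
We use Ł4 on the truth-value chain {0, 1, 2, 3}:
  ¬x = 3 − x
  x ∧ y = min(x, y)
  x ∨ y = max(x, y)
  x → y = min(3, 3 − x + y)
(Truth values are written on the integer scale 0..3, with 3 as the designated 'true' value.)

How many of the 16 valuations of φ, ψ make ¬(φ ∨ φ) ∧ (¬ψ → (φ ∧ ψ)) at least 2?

5

φ = 0, ψ = 0 ↦ 0  <
φ = 0, ψ = 1 ↦ 1  <
φ = 0, ψ = 2 ↦ 2  ≥
φ = 0, ψ = 3 ↦ 3  ≥
φ = 1, ψ = 0 ↦ 0  <
φ = 1, ψ = 1 ↦ 2  ≥
φ = 1, ψ = 2 ↦ 2  ≥
φ = 1, ψ = 3 ↦ 2  ≥
φ = 2, ψ = 0 ↦ 0  <
φ = 2, ψ = 1 ↦ 1  <
φ = 2, ψ = 2 ↦ 1  <
φ = 2, ψ = 3 ↦ 1  <
φ = 3, ψ = 0 ↦ 0  <
φ = 3, ψ = 1 ↦ 0  <
φ = 3, ψ = 2 ↦ 0  <
φ = 3, ψ = 3 ↦ 0  <
So 5 of the 16 assignments meet the threshold.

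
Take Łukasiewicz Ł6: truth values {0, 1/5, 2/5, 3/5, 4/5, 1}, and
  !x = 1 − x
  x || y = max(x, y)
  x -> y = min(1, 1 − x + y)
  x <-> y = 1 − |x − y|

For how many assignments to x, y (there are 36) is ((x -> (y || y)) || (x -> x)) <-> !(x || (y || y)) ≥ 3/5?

value 1: 1 assignment (counts)
value 4/5: 3 assignments (counts)
value 3/5: 5 assignments (counts)
value 2/5: 7 assignments
value 1/5: 9 assignments
value 0: 11 assignments
So 9 of the 36 assignments meet the threshold.

9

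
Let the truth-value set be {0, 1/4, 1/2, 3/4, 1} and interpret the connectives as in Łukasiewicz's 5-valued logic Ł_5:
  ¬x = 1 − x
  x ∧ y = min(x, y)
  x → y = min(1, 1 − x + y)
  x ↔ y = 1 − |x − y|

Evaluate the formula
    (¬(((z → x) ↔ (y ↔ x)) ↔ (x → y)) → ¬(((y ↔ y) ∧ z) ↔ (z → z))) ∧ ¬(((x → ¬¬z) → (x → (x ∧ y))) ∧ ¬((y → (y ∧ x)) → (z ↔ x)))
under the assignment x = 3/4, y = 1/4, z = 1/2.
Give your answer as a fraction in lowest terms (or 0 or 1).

3/4

z → x = 1/2 → 3/4 = 1
y ↔ x = 1/4 ↔ 3/4 = 1/2
(z → x) ↔ (y ↔ x) = 1 ↔ 1/2 = 1/2
x → y = 3/4 → 1/4 = 1/2
((z → x) ↔ (y ↔ x)) ↔ (x → y) = 1/2 ↔ 1/2 = 1
¬(((z → x) ↔ (y ↔ x)) ↔ (x → y)) = ¬1 = 0
y ↔ y = 1/4 ↔ 1/4 = 1
(y ↔ y) ∧ z = 1 ∧ 1/2 = 1/2
z → z = 1/2 → 1/2 = 1
((y ↔ y) ∧ z) ↔ (z → z) = 1/2 ↔ 1 = 1/2
¬(((y ↔ y) ∧ z) ↔ (z → z)) = ¬1/2 = 1/2
¬(((z → x) ↔ (y ↔ x)) ↔ (x → y)) → ¬(((y ↔ y) ∧ z) ↔ (z → z)) = 0 → 1/2 = 1
¬z = ¬1/2 = 1/2
¬¬z = ¬1/2 = 1/2
x → ¬¬z = 3/4 → 1/2 = 3/4
x ∧ y = 3/4 ∧ 1/4 = 1/4
x → (x ∧ y) = 3/4 → 1/4 = 1/2
(x → ¬¬z) → (x → (x ∧ y)) = 3/4 → 1/2 = 3/4
y ∧ x = 1/4 ∧ 3/4 = 1/4
y → (y ∧ x) = 1/4 → 1/4 = 1
z ↔ x = 1/2 ↔ 3/4 = 3/4
(y → (y ∧ x)) → (z ↔ x) = 1 → 3/4 = 3/4
¬((y → (y ∧ x)) → (z ↔ x)) = ¬3/4 = 1/4
((x → ¬¬z) → (x → (x ∧ y))) ∧ ¬((y → (y ∧ x)) → (z ↔ x)) = 3/4 ∧ 1/4 = 1/4
¬(((x → ¬¬z) → (x → (x ∧ y))) ∧ ¬((y → (y ∧ x)) → (z ↔ x))) = ¬1/4 = 3/4
(¬(((z → x) ↔ (y ↔ x)) ↔ (x → y)) → ¬(((y ↔ y) ∧ z) ↔ (z → z))) ∧ ¬(((x → ¬¬z) → (x → (x ∧ y))) ∧ ¬((y → (y ∧ x)) → (z ↔ x))) = 1 ∧ 3/4 = 3/4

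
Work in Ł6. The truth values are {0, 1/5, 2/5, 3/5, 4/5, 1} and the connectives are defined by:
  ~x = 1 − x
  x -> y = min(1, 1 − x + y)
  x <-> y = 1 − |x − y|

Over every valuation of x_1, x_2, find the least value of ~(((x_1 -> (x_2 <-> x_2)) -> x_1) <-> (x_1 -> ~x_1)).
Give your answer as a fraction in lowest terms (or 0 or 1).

1/5

Take x_1 = 3/5, x_2 = 0:
x_2 <-> x_2 = 0 <-> 0 = 1
x_1 -> (x_2 <-> x_2) = 3/5 -> 1 = 1
(x_1 -> (x_2 <-> x_2)) -> x_1 = 1 -> 3/5 = 3/5
~x_1 = ~3/5 = 2/5
x_1 -> ~x_1 = 3/5 -> 2/5 = 4/5
((x_1 -> (x_2 <-> x_2)) -> x_1) <-> (x_1 -> ~x_1) = 3/5 <-> 4/5 = 4/5
~(((x_1 -> (x_2 <-> x_2)) -> x_1) <-> (x_1 -> ~x_1)) = ~4/5 = 1/5
No assignment yields a value below 1/5, so this is the minimum.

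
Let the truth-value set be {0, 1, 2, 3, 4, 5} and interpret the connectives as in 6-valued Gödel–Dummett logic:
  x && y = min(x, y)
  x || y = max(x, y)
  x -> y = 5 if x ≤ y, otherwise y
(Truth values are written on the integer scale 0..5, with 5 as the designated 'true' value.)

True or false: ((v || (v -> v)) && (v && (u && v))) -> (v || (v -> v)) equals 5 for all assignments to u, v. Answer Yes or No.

Yes

At u = 3, v = 4, for instance:
v -> v = 4 -> 4 = 5
v || (v -> v) = 4 || 5 = 5
u && v = 3 && 4 = 3
v && (u && v) = 4 && 3 = 3
(v || (v -> v)) && (v && (u && v)) = 5 && 3 = 3
((v || (v -> v)) && (v && (u && v))) -> (v || (v -> v)) = 3 -> 5 = 5
and checking the remaining 35 assignments likewise gives ≥ 5 in every case.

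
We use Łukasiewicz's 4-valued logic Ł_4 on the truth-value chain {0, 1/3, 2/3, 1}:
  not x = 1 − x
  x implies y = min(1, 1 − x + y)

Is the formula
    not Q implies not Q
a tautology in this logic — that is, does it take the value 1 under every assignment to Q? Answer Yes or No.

Q = 0 ↦ 1
Q = 1/3 ↦ 1
Q = 2/3 ↦ 1
Q = 1 ↦ 1
Every assignment gives a value ≥ 1.

Yes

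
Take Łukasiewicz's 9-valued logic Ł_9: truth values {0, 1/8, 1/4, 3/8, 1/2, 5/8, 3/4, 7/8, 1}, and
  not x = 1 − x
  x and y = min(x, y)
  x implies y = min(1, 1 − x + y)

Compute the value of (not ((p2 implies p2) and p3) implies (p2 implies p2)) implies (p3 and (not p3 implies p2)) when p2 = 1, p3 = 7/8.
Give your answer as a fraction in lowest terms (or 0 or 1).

p2 implies p2 = 1 implies 1 = 1
(p2 implies p2) and p3 = 1 and 7/8 = 7/8
not ((p2 implies p2) and p3) = not 7/8 = 1/8
p2 implies p2 = 1 implies 1 = 1
not ((p2 implies p2) and p3) implies (p2 implies p2) = 1/8 implies 1 = 1
not p3 = not 7/8 = 1/8
not p3 implies p2 = 1/8 implies 1 = 1
p3 and (not p3 implies p2) = 7/8 and 1 = 7/8
(not ((p2 implies p2) and p3) implies (p2 implies p2)) implies (p3 and (not p3 implies p2)) = 1 implies 7/8 = 7/8

7/8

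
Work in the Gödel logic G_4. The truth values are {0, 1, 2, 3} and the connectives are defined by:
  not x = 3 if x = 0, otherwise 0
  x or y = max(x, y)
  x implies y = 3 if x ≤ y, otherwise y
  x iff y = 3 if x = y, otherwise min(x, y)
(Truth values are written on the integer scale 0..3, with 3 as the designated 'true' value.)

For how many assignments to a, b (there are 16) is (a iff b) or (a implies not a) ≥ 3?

a = 0, b = 0 ↦ 3  ≥
a = 0, b = 1 ↦ 3  ≥
a = 0, b = 2 ↦ 3  ≥
a = 0, b = 3 ↦ 3  ≥
a = 1, b = 0 ↦ 0  <
a = 1, b = 1 ↦ 3  ≥
a = 1, b = 2 ↦ 1  <
a = 1, b = 3 ↦ 1  <
a = 2, b = 0 ↦ 0  <
a = 2, b = 1 ↦ 1  <
a = 2, b = 2 ↦ 3  ≥
a = 2, b = 3 ↦ 2  <
a = 3, b = 0 ↦ 0  <
a = 3, b = 1 ↦ 1  <
a = 3, b = 2 ↦ 2  <
a = 3, b = 3 ↦ 3  ≥
So 7 of the 16 assignments meet the threshold.

7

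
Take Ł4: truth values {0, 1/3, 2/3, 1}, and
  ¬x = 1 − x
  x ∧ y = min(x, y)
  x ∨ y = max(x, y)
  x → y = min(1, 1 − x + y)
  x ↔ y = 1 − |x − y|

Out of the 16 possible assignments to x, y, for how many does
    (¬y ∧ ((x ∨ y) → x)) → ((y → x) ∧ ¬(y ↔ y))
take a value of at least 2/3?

8

x = 0, y = 0 ↦ 0  <
x = 0, y = 1/3 ↦ 1/3  <
x = 0, y = 2/3 ↦ 2/3  ≥
x = 0, y = 1 ↦ 1  ≥
x = 1/3, y = 0 ↦ 0  <
x = 1/3, y = 1/3 ↦ 1/3  <
x = 1/3, y = 2/3 ↦ 2/3  ≥
x = 1/3, y = 1 ↦ 1  ≥
x = 2/3, y = 0 ↦ 0  <
x = 2/3, y = 1/3 ↦ 1/3  <
x = 2/3, y = 2/3 ↦ 2/3  ≥
x = 2/3, y = 1 ↦ 1  ≥
x = 1, y = 0 ↦ 0  <
x = 1, y = 1/3 ↦ 1/3  <
x = 1, y = 2/3 ↦ 2/3  ≥
x = 1, y = 1 ↦ 1  ≥
So 8 of the 16 assignments meet the threshold.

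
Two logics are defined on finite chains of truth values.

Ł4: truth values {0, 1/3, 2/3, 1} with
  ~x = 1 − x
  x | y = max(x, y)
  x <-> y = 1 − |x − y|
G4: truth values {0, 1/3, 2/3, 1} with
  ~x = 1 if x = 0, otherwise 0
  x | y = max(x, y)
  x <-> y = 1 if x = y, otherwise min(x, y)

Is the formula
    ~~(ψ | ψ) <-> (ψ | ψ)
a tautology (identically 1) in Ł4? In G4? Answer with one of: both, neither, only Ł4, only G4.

In Ł4: every assignment gives 1 — tautology.
In G4: at ψ = 1/3 the value is 1/3 — not a tautology.

only Ł4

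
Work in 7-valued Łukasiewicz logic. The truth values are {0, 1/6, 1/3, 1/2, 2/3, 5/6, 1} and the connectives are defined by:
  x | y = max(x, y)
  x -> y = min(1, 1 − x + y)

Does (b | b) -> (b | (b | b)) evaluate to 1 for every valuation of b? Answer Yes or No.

Yes

b = 0 ↦ 1
b = 1/6 ↦ 1
b = 1/3 ↦ 1
b = 1/2 ↦ 1
b = 2/3 ↦ 1
b = 5/6 ↦ 1
b = 1 ↦ 1
Every assignment gives a value ≥ 1.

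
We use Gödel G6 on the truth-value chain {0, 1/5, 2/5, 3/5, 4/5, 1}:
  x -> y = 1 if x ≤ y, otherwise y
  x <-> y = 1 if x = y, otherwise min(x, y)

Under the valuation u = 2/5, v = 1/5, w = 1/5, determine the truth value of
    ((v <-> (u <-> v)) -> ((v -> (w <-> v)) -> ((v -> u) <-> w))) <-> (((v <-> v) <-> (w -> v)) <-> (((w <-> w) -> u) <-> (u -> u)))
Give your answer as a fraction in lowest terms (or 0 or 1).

u <-> v = 2/5 <-> 1/5 = 1/5
v <-> (u <-> v) = 1/5 <-> 1/5 = 1
w <-> v = 1/5 <-> 1/5 = 1
v -> (w <-> v) = 1/5 -> 1 = 1
v -> u = 1/5 -> 2/5 = 1
(v -> u) <-> w = 1 <-> 1/5 = 1/5
(v -> (w <-> v)) -> ((v -> u) <-> w) = 1 -> 1/5 = 1/5
(v <-> (u <-> v)) -> ((v -> (w <-> v)) -> ((v -> u) <-> w)) = 1 -> 1/5 = 1/5
v <-> v = 1/5 <-> 1/5 = 1
w -> v = 1/5 -> 1/5 = 1
(v <-> v) <-> (w -> v) = 1 <-> 1 = 1
w <-> w = 1/5 <-> 1/5 = 1
(w <-> w) -> u = 1 -> 2/5 = 2/5
u -> u = 2/5 -> 2/5 = 1
((w <-> w) -> u) <-> (u -> u) = 2/5 <-> 1 = 2/5
((v <-> v) <-> (w -> v)) <-> (((w <-> w) -> u) <-> (u -> u)) = 1 <-> 2/5 = 2/5
((v <-> (u <-> v)) -> ((v -> (w <-> v)) -> ((v -> u) <-> w))) <-> (((v <-> v) <-> (w -> v)) <-> (((w <-> w) -> u) <-> (u -> u))) = 1/5 <-> 2/5 = 1/5

1/5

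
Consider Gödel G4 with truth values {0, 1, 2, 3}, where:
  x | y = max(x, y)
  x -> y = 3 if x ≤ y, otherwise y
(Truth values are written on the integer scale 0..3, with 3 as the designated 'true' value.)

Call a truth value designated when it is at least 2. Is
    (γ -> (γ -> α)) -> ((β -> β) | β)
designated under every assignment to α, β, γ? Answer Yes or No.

At α = 1, β = 3, γ = 3, for instance:
γ -> α = 3 -> 1 = 1
γ -> (γ -> α) = 3 -> 1 = 1
β -> β = 3 -> 3 = 3
(β -> β) | β = 3 | 3 = 3
(γ -> (γ -> α)) -> ((β -> β) | β) = 1 -> 3 = 3
and checking the remaining 63 assignments likewise gives ≥ 2 in every case.

Yes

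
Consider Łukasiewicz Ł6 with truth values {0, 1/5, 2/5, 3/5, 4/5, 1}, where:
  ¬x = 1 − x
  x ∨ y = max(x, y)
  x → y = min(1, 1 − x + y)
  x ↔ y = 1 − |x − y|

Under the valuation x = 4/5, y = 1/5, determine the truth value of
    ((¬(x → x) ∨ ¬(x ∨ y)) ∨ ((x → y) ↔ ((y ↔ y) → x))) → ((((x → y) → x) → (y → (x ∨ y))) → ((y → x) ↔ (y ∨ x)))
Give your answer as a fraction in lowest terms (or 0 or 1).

1

x → x = 4/5 → 4/5 = 1
¬(x → x) = ¬1 = 0
x ∨ y = 4/5 ∨ 1/5 = 4/5
¬(x ∨ y) = ¬4/5 = 1/5
¬(x → x) ∨ ¬(x ∨ y) = 0 ∨ 1/5 = 1/5
x → y = 4/5 → 1/5 = 2/5
y ↔ y = 1/5 ↔ 1/5 = 1
(y ↔ y) → x = 1 → 4/5 = 4/5
(x → y) ↔ ((y ↔ y) → x) = 2/5 ↔ 4/5 = 3/5
(¬(x → x) ∨ ¬(x ∨ y)) ∨ ((x → y) ↔ ((y ↔ y) → x)) = 1/5 ∨ 3/5 = 3/5
x → y = 4/5 → 1/5 = 2/5
(x → y) → x = 2/5 → 4/5 = 1
x ∨ y = 4/5 ∨ 1/5 = 4/5
y → (x ∨ y) = 1/5 → 4/5 = 1
((x → y) → x) → (y → (x ∨ y)) = 1 → 1 = 1
y → x = 1/5 → 4/5 = 1
y ∨ x = 1/5 ∨ 4/5 = 4/5
(y → x) ↔ (y ∨ x) = 1 ↔ 4/5 = 4/5
(((x → y) → x) → (y → (x ∨ y))) → ((y → x) ↔ (y ∨ x)) = 1 → 4/5 = 4/5
((¬(x → x) ∨ ¬(x ∨ y)) ∨ ((x → y) ↔ ((y ↔ y) → x))) → ((((x → y) → x) → (y → (x ∨ y))) → ((y → x) ↔ (y ∨ x))) = 3/5 → 4/5 = 1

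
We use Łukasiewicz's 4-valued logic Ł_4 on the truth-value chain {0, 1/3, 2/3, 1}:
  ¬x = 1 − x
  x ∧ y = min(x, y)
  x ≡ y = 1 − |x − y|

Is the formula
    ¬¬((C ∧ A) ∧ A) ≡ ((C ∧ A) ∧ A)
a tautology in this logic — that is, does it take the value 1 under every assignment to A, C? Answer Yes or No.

Yes

A = 0, C = 0 ↦ 1
A = 0, C = 1/3 ↦ 1
A = 0, C = 2/3 ↦ 1
A = 0, C = 1 ↦ 1
A = 1/3, C = 0 ↦ 1
A = 1/3, C = 1/3 ↦ 1
A = 1/3, C = 2/3 ↦ 1
A = 1/3, C = 1 ↦ 1
A = 2/3, C = 0 ↦ 1
A = 2/3, C = 1/3 ↦ 1
A = 2/3, C = 2/3 ↦ 1
A = 2/3, C = 1 ↦ 1
A = 1, C = 0 ↦ 1
A = 1, C = 1/3 ↦ 1
A = 1, C = 2/3 ↦ 1
A = 1, C = 1 ↦ 1
Every assignment gives a value ≥ 1.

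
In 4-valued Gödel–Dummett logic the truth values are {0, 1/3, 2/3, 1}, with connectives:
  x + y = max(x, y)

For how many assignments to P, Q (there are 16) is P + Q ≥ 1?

7

P = 0, Q = 0 ↦ 0  <
P = 0, Q = 1/3 ↦ 1/3  <
P = 0, Q = 2/3 ↦ 2/3  <
P = 0, Q = 1 ↦ 1  ≥
P = 1/3, Q = 0 ↦ 1/3  <
P = 1/3, Q = 1/3 ↦ 1/3  <
P = 1/3, Q = 2/3 ↦ 2/3  <
P = 1/3, Q = 1 ↦ 1  ≥
P = 2/3, Q = 0 ↦ 2/3  <
P = 2/3, Q = 1/3 ↦ 2/3  <
P = 2/3, Q = 2/3 ↦ 2/3  <
P = 2/3, Q = 1 ↦ 1  ≥
P = 1, Q = 0 ↦ 1  ≥
P = 1, Q = 1/3 ↦ 1  ≥
P = 1, Q = 2/3 ↦ 1  ≥
P = 1, Q = 1 ↦ 1  ≥
So 7 of the 16 assignments meet the threshold.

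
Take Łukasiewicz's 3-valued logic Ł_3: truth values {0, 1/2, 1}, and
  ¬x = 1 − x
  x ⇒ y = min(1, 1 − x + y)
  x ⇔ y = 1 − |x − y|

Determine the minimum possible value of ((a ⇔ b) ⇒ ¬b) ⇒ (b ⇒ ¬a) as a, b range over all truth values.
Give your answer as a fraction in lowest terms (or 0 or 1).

1/2

Take a = 1, b = 1/2:
a ⇔ b = 1 ⇔ 1/2 = 1/2
¬b = ¬1/2 = 1/2
(a ⇔ b) ⇒ ¬b = 1/2 ⇒ 1/2 = 1
¬a = ¬1 = 0
b ⇒ ¬a = 1/2 ⇒ 0 = 1/2
((a ⇔ b) ⇒ ¬b) ⇒ (b ⇒ ¬a) = 1 ⇒ 1/2 = 1/2
No assignment yields a value below 1/2, so this is the minimum.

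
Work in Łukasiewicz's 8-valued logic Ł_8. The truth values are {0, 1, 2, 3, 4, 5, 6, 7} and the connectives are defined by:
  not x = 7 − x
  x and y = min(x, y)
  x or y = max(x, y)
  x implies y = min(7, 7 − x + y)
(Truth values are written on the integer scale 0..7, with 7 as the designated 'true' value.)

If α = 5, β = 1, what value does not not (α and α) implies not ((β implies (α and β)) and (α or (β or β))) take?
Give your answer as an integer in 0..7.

4

α and α = 5 and 5 = 5
not (α and α) = not 5 = 2
not not (α and α) = not 2 = 5
α and β = 5 and 1 = 1
β implies (α and β) = 1 implies 1 = 7
β or β = 1 or 1 = 1
α or (β or β) = 5 or 1 = 5
(β implies (α and β)) and (α or (β or β)) = 7 and 5 = 5
not ((β implies (α and β)) and (α or (β or β))) = not 5 = 2
not not (α and α) implies not ((β implies (α and β)) and (α or (β or β))) = 5 implies 2 = 4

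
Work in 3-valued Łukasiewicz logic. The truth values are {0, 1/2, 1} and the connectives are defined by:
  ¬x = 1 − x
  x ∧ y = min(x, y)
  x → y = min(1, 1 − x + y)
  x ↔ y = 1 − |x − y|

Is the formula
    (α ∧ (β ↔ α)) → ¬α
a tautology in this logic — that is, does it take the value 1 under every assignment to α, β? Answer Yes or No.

Counterexample: take α = 1, β = 1/2.
β ↔ α = 1/2 ↔ 1 = 1/2
α ∧ (β ↔ α) = 1 ∧ 1/2 = 1/2
¬α = ¬1 = 0
(α ∧ (β ↔ α)) → ¬α = 1/2 → 0 = 1/2
This gives 1/2 ≠ 1.

No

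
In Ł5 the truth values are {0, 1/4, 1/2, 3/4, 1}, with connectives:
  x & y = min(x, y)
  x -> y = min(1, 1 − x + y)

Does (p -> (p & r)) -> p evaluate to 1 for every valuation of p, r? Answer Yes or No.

Counterexample: take p = 0, r = 0.
p & r = 0 & 0 = 0
p -> (p & r) = 0 -> 0 = 1
(p -> (p & r)) -> p = 1 -> 0 = 0
This gives 0 ≠ 1.

No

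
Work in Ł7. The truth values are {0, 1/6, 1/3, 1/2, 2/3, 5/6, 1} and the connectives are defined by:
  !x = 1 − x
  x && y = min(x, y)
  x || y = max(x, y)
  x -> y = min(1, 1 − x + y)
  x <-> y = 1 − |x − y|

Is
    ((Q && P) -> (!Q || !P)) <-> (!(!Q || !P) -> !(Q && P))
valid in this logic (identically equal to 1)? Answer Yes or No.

Yes

At P = 5/6, Q = 2/3, for instance:
Q && P = 2/3 && 5/6 = 2/3
!Q = !2/3 = 1/3
!P = !5/6 = 1/6
!Q || !P = 1/3 || 1/6 = 1/3
(Q && P) -> (!Q || !P) = 2/3 -> 1/3 = 2/3
!(!Q || !P) = !1/3 = 2/3
!(Q && P) = !2/3 = 1/3
!(!Q || !P) -> !(Q && P) = 2/3 -> 1/3 = 2/3
((Q && P) -> (!Q || !P)) <-> (!(!Q || !P) -> !(Q && P)) = 2/3 <-> 2/3 = 1
and checking the remaining 48 assignments likewise gives ≥ 1 in every case.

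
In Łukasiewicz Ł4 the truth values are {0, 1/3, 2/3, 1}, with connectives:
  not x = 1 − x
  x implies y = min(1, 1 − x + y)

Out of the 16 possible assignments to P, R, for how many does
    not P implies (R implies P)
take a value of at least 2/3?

14

P = 0, R = 0 ↦ 1  ≥
P = 0, R = 1/3 ↦ 2/3  ≥
P = 0, R = 2/3 ↦ 1/3  <
P = 0, R = 1 ↦ 0  <
P = 1/3, R = 0 ↦ 1  ≥
P = 1/3, R = 1/3 ↦ 1  ≥
P = 1/3, R = 2/3 ↦ 1  ≥
P = 1/3, R = 1 ↦ 2/3  ≥
P = 2/3, R = 0 ↦ 1  ≥
P = 2/3, R = 1/3 ↦ 1  ≥
P = 2/3, R = 2/3 ↦ 1  ≥
P = 2/3, R = 1 ↦ 1  ≥
P = 1, R = 0 ↦ 1  ≥
P = 1, R = 1/3 ↦ 1  ≥
P = 1, R = 2/3 ↦ 1  ≥
P = 1, R = 1 ↦ 1  ≥
So 14 of the 16 assignments meet the threshold.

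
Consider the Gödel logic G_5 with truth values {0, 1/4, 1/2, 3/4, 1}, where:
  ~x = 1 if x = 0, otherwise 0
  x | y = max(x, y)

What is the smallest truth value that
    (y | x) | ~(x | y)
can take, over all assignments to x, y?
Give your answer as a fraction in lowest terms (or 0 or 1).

Take x = 0, y = 1/4:
y | x = 1/4 | 0 = 1/4
x | y = 0 | 1/4 = 1/4
~(x | y) = ~1/4 = 0
(y | x) | ~(x | y) = 1/4 | 0 = 1/4
No assignment yields a value below 1/4, so this is the minimum.

1/4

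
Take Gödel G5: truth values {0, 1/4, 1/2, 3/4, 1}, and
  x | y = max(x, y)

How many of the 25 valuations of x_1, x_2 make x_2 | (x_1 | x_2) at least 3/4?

value 1: 9 assignments (counts)
value 3/4: 7 assignments (counts)
value 1/2: 5 assignments
value 1/4: 3 assignments
value 0: 1 assignment
So 16 of the 25 assignments meet the threshold.

16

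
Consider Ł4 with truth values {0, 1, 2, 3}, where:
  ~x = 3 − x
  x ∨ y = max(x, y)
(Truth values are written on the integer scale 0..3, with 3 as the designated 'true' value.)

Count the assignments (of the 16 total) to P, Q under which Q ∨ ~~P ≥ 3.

P = 0, Q = 0 ↦ 0  <
P = 0, Q = 1 ↦ 1  <
P = 0, Q = 2 ↦ 2  <
P = 0, Q = 3 ↦ 3  ≥
P = 1, Q = 0 ↦ 1  <
P = 1, Q = 1 ↦ 1  <
P = 1, Q = 2 ↦ 2  <
P = 1, Q = 3 ↦ 3  ≥
P = 2, Q = 0 ↦ 2  <
P = 2, Q = 1 ↦ 2  <
P = 2, Q = 2 ↦ 2  <
P = 2, Q = 3 ↦ 3  ≥
P = 3, Q = 0 ↦ 3  ≥
P = 3, Q = 1 ↦ 3  ≥
P = 3, Q = 2 ↦ 3  ≥
P = 3, Q = 3 ↦ 3  ≥
So 7 of the 16 assignments meet the threshold.

7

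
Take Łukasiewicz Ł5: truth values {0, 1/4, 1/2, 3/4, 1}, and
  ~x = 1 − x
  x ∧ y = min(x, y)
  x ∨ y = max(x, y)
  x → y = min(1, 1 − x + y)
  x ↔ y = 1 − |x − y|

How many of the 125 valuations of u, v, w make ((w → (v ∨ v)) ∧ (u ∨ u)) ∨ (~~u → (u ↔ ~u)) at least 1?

90

value 1: 90 assignments (counts)
value 3/4: 29 assignments
value 1/2: 3 assignments
value 1/4: 2 assignments
value 0: 1 assignment
So 90 of the 125 assignments meet the threshold.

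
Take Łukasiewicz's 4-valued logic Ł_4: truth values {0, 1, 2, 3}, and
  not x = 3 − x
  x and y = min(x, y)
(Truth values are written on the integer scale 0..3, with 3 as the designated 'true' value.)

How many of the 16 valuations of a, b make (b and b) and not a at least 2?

4

a = 0, b = 0 ↦ 0  <
a = 0, b = 1 ↦ 1  <
a = 0, b = 2 ↦ 2  ≥
a = 0, b = 3 ↦ 3  ≥
a = 1, b = 0 ↦ 0  <
a = 1, b = 1 ↦ 1  <
a = 1, b = 2 ↦ 2  ≥
a = 1, b = 3 ↦ 2  ≥
a = 2, b = 0 ↦ 0  <
a = 2, b = 1 ↦ 1  <
a = 2, b = 2 ↦ 1  <
a = 2, b = 3 ↦ 1  <
a = 3, b = 0 ↦ 0  <
a = 3, b = 1 ↦ 0  <
a = 3, b = 2 ↦ 0  <
a = 3, b = 3 ↦ 0  <
So 4 of the 16 assignments meet the threshold.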